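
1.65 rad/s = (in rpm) 15.76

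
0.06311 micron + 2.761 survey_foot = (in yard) 0.9203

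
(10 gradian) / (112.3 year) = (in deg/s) 2.541e-09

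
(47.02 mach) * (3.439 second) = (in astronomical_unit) 3.68e-07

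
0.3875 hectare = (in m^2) 3875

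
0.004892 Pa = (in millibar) 4.892e-05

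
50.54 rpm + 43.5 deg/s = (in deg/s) 346.7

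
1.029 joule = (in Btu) 0.0009753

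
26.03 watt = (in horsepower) 0.03491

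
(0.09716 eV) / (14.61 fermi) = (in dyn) 0.1065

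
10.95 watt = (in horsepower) 0.01468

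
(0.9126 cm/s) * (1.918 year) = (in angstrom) 5.52e+15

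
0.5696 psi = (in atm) 0.03876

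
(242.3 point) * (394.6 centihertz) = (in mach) 0.0009906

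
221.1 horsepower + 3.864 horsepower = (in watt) 1.678e+05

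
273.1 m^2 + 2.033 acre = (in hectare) 0.85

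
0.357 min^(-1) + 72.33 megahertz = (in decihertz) 7.233e+08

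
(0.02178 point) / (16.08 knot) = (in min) 1.548e-08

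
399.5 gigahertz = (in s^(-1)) 3.995e+11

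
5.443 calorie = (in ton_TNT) 5.443e-09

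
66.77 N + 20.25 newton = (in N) 87.02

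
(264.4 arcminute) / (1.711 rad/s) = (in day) 5.203e-07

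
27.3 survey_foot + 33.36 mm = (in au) 5.585e-11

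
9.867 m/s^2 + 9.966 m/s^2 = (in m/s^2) 19.83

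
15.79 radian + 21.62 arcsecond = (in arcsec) 3.257e+06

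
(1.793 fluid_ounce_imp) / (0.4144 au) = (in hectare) 8.218e-20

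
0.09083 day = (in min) 130.8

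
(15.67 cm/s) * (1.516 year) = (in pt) 2.124e+10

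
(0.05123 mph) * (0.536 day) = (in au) 7.09e-09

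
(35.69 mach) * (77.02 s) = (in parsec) 3.033e-11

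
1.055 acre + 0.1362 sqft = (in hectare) 0.4269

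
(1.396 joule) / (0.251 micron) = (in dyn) 5.562e+11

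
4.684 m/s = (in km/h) 16.86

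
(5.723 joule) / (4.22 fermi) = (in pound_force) 3.049e+14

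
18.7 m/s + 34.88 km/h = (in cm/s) 2839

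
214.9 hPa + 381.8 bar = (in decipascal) 3.82e+08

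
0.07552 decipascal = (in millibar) 7.552e-05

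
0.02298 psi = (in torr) 1.188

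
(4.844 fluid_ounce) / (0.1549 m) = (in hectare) 9.248e-08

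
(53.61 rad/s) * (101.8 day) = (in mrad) 4.715e+11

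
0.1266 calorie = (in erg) 5.297e+06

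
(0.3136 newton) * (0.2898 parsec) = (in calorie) 6.702e+14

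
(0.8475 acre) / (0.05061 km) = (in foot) 222.3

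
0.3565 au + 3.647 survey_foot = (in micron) 5.333e+16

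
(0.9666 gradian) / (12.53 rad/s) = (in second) 0.001212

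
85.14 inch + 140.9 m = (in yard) 156.5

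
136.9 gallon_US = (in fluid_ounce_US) 1.752e+04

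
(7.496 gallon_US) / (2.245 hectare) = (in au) 8.449e-18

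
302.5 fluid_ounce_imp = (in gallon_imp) 1.891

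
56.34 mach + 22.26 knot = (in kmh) 6.91e+04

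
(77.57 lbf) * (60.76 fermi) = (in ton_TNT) 5.011e-21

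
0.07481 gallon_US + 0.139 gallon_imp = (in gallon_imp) 0.2013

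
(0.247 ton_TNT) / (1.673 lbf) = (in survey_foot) 4.556e+08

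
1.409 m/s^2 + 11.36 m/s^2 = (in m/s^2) 12.77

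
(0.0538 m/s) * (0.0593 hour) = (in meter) 11.49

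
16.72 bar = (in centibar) 1672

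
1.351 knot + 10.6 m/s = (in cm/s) 1130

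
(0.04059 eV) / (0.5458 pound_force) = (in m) 2.679e-21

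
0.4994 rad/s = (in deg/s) 28.61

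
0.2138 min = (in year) 4.068e-07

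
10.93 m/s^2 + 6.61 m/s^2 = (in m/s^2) 17.54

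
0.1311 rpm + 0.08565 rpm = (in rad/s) 0.0227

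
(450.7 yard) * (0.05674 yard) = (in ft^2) 230.2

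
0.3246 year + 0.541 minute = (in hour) 2844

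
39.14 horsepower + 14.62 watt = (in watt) 2.92e+04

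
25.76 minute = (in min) 25.76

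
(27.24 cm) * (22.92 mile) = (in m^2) 1.005e+04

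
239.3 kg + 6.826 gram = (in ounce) 8441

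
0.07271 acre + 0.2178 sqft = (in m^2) 294.3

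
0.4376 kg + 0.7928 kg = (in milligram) 1.23e+06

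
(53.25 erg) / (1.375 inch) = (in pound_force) 3.428e-05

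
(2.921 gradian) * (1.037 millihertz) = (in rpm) 0.0004544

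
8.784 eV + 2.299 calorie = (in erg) 9.619e+07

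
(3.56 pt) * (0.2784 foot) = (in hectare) 1.066e-08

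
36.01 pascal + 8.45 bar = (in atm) 8.34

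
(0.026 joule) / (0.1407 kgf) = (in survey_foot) 0.06182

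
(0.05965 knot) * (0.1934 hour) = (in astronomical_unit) 1.428e-10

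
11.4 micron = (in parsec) 3.694e-22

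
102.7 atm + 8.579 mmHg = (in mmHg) 7.806e+04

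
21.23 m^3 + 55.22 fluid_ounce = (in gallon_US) 5609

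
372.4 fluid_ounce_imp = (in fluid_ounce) 357.8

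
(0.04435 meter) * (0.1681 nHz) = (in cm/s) 7.455e-10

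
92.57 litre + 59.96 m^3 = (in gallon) 1.586e+04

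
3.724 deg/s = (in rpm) 0.6207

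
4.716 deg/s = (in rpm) 0.786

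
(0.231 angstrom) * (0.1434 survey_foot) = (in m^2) 1.01e-12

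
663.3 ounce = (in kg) 18.8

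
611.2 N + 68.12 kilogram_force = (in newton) 1279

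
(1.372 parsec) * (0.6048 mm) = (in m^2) 2.56e+13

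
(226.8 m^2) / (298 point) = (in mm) 2.157e+06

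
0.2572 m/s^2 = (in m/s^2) 0.2572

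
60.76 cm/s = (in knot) 1.181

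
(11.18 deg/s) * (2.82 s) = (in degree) 31.53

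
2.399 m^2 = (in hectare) 0.0002399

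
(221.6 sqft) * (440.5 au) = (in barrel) 8.533e+15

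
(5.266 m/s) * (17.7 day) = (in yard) 8.807e+06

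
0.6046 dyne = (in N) 6.046e-06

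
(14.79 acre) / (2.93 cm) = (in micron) 2.043e+12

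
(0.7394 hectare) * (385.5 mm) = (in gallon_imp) 6.27e+05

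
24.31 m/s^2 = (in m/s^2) 24.31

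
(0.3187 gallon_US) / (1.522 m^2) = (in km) 7.926e-07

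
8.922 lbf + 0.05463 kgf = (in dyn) 4.022e+06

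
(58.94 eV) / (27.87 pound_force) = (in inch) 2.999e-18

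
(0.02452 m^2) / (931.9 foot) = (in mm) 0.08632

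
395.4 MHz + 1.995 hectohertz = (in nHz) 3.954e+17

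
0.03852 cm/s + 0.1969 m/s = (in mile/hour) 0.4413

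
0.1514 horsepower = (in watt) 112.9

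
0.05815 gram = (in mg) 58.15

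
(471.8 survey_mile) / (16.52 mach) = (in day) 0.001562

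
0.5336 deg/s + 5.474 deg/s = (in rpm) 1.001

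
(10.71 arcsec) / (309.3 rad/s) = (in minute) 2.798e-09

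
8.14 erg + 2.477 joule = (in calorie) 0.592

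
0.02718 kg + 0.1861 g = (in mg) 2.737e+04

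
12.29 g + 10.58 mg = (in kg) 0.0123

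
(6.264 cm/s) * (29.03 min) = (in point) 3.093e+05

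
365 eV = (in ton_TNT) 1.398e-26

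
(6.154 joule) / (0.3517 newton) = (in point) 4.96e+04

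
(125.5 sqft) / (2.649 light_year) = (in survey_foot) 1.526e-15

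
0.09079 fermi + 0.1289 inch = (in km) 3.274e-06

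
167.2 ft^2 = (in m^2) 15.53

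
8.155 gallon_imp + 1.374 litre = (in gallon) 10.16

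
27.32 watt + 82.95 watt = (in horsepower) 0.1479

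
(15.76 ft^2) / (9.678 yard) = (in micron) 1.654e+05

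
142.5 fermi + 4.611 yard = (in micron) 4.216e+06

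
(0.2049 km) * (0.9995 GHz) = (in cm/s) 2.048e+13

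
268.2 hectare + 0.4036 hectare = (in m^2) 2.686e+06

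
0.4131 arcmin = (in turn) 1.913e-05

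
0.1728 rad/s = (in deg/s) 9.901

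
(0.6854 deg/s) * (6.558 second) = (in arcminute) 269.7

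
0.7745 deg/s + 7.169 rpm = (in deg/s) 43.79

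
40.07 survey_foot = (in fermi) 1.221e+16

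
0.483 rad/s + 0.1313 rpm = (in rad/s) 0.4967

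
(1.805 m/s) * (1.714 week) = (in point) 5.304e+09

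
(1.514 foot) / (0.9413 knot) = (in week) 1.576e-06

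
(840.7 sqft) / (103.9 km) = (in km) 7.517e-07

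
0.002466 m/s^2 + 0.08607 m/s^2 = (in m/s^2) 0.08854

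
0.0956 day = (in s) 8260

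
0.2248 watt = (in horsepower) 0.0003015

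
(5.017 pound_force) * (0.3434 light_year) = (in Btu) 6.872e+13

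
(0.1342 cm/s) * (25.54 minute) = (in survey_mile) 0.001278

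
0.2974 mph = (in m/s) 0.1329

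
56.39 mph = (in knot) 49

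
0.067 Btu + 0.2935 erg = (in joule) 70.69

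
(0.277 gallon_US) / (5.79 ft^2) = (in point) 5.526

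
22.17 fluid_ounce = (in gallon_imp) 0.1442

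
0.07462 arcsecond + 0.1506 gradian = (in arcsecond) 488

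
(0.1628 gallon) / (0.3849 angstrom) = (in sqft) 1.723e+08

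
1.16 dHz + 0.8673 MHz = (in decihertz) 8.673e+06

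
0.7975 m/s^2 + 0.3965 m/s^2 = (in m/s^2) 1.194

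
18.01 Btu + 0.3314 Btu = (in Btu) 18.34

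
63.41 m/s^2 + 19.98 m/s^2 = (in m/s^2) 83.39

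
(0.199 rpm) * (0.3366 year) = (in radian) 2.212e+05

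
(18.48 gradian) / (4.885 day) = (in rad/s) 6.878e-07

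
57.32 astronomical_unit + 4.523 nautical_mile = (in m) 8.575e+12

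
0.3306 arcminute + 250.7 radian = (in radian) 250.7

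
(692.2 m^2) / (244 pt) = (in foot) 2.638e+04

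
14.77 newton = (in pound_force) 3.32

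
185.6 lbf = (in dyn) 8.256e+07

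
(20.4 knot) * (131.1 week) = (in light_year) 8.795e-08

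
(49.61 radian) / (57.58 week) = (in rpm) 1.36e-05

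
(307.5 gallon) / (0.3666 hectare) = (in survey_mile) 1.973e-07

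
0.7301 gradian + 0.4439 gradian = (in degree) 1.057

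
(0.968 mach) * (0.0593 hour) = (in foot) 2.309e+05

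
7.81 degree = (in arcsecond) 2.812e+04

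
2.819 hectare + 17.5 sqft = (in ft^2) 3.035e+05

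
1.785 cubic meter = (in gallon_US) 471.5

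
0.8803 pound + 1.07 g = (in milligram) 4.004e+05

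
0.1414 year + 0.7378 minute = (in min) 7.432e+04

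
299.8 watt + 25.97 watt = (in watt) 325.8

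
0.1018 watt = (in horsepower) 0.0001365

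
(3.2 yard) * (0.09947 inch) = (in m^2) 0.007393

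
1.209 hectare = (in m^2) 1.209e+04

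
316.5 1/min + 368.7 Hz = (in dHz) 3740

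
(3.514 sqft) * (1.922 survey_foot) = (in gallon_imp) 42.07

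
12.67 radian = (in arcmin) 4.356e+04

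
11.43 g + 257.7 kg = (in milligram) 2.577e+08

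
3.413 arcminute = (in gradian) 0.0632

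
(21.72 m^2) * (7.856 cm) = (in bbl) 10.73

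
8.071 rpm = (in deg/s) 48.43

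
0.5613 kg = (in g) 561.3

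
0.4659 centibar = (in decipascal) 4659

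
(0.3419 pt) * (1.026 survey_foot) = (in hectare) 3.772e-09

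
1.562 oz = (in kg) 0.04428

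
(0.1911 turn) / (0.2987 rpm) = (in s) 38.39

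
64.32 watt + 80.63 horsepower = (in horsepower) 80.72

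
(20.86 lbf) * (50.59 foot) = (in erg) 1.431e+10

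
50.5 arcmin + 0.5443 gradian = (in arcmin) 79.89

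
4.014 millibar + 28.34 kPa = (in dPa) 2.874e+05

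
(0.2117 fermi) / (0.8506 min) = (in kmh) 1.493e-17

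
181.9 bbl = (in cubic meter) 28.92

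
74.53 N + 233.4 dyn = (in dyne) 7.453e+06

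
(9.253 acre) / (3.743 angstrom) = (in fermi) 1e+29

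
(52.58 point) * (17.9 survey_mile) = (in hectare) 0.05343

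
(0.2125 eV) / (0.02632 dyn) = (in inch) 5.093e-12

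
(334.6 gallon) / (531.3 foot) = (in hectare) 7.821e-07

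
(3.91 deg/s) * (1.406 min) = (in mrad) 5757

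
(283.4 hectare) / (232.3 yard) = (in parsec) 4.324e-13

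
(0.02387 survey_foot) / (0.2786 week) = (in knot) 8.393e-08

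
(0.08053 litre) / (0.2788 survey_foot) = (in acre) 2.342e-07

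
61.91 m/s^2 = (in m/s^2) 61.91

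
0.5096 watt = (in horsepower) 0.0006834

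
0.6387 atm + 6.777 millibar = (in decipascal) 6.539e+05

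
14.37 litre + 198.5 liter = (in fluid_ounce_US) 7198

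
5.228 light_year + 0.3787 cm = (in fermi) 4.946e+31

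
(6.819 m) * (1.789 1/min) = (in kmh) 0.732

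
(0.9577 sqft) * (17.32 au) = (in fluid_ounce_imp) 8.114e+15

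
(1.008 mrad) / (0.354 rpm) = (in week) 4.496e-08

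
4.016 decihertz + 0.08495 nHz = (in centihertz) 40.16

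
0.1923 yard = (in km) 0.0001758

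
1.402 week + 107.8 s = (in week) 1.402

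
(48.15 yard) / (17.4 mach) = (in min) 0.0001239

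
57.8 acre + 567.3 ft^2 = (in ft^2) 2.518e+06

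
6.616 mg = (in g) 0.006616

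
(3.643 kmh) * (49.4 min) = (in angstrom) 2.999e+13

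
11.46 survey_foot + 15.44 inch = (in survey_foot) 12.75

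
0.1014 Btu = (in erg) 1.07e+09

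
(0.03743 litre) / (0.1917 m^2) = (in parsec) 6.328e-21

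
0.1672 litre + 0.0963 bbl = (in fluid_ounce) 523.4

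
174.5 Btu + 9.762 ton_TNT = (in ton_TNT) 9.762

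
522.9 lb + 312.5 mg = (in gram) 2.372e+05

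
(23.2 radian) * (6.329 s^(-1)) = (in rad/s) 146.8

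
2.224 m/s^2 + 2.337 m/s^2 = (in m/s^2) 4.561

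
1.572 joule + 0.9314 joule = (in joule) 2.503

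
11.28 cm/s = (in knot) 0.2193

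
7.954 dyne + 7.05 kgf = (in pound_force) 15.54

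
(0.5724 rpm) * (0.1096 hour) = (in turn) 3.764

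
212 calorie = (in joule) 887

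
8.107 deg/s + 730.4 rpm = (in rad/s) 76.63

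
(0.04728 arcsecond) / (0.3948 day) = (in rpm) 6.417e-11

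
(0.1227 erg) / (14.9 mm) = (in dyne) 0.08235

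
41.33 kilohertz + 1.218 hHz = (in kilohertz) 41.45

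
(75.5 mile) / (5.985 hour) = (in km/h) 20.3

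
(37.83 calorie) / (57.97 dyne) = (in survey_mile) 169.7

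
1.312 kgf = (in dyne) 1.287e+06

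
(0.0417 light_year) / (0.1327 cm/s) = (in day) 3.441e+12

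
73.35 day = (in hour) 1760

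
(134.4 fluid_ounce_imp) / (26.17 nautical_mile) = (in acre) 1.947e-11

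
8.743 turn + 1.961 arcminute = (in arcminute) 1.889e+05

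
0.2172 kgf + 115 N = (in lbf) 26.33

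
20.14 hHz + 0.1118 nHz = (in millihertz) 2.014e+06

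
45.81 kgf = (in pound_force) 101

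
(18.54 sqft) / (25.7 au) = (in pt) 1.27e-09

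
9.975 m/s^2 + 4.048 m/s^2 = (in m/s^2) 14.02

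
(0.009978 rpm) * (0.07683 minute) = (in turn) 0.0007666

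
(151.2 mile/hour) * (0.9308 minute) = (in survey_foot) 1.238e+04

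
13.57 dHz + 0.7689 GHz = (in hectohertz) 7.689e+06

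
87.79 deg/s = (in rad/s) 1.532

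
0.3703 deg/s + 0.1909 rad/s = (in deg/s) 11.31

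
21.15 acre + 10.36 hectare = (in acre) 46.75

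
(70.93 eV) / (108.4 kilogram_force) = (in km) 1.069e-23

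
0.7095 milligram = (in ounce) 2.503e-05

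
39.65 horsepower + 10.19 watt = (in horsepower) 39.66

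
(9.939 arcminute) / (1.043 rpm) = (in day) 3.064e-07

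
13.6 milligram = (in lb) 2.998e-05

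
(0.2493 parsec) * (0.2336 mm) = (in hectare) 1.797e+08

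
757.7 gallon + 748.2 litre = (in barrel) 22.75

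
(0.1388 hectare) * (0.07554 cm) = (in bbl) 6.595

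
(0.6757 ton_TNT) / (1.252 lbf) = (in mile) 3.154e+05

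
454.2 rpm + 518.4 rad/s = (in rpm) 5405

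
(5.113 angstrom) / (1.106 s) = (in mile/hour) 1.034e-09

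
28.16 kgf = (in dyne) 2.762e+07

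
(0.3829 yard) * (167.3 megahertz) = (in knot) 1.139e+08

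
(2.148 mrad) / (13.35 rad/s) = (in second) 0.0001609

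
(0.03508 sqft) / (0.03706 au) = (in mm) 5.878e-10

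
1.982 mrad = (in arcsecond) 408.8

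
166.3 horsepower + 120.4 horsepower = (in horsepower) 286.7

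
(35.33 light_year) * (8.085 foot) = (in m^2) 8.237e+17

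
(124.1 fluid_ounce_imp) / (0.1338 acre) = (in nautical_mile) 3.516e-09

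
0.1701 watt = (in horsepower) 0.0002281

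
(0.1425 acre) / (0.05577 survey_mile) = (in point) 1.821e+04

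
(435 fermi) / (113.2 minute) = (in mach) 1.881e-19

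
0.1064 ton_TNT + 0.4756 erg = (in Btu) 4.219e+05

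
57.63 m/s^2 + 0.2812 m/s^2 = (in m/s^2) 57.91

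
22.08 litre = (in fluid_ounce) 746.6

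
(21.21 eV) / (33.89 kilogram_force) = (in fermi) 1.022e-05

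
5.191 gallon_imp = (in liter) 23.6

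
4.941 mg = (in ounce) 0.0001743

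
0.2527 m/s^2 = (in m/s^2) 0.2527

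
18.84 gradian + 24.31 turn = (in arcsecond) 3.157e+07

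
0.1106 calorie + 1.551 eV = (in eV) 2.888e+18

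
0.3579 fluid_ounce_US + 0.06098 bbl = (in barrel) 0.06105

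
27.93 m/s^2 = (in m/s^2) 27.93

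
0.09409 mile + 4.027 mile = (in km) 6.632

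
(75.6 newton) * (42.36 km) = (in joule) 3.202e+06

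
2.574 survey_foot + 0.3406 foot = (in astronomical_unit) 5.938e-12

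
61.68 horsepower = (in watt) 4.599e+04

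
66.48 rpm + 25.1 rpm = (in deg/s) 549.5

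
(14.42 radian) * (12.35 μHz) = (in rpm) 0.001701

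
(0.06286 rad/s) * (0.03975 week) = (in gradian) 9.621e+04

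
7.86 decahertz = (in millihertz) 7.86e+04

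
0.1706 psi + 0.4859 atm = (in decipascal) 5.041e+05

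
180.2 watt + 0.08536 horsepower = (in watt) 243.9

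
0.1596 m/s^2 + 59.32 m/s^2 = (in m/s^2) 59.48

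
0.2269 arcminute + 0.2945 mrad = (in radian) 0.0003605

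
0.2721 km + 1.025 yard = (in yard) 298.6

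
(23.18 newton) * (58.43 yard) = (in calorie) 296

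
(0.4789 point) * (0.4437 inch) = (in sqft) 2.049e-05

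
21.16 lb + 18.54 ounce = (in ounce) 357.1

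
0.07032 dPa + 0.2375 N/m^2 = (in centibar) 0.0002445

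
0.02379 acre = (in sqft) 1036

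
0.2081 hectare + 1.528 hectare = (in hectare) 1.736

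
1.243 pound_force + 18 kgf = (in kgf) 18.56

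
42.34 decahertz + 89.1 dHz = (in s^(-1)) 432.3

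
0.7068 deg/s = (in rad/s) 0.01234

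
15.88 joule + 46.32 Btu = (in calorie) 1.168e+04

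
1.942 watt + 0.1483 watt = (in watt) 2.09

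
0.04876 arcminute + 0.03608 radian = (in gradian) 2.298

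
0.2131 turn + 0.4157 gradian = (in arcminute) 4625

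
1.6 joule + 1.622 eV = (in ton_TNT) 3.824e-10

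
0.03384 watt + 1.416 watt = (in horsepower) 0.001944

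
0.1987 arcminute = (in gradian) 0.00368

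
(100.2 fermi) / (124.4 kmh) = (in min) 4.833e-17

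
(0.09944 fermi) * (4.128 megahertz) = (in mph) 9.182e-10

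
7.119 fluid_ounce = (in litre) 0.2105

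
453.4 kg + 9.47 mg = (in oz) 1.599e+04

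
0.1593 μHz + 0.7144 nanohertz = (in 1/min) 9.601e-06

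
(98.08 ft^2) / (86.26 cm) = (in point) 2.994e+04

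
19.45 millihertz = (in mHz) 19.45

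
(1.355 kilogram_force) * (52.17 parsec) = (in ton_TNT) 5.113e+09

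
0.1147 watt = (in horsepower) 0.0001538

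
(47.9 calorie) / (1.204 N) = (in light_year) 1.759e-14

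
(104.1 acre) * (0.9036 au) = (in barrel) 3.582e+17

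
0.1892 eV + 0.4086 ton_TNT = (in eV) 1.067e+28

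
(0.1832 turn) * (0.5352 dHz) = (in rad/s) 0.06161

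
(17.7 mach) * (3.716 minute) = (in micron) 1.344e+12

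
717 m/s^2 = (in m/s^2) 717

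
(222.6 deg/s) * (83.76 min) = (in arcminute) 6.712e+07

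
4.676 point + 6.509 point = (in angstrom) 3.946e+07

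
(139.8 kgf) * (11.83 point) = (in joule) 5.722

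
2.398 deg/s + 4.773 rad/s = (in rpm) 45.98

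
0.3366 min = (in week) 3.339e-05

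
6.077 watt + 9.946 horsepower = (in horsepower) 9.954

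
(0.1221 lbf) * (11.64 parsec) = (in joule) 1.951e+17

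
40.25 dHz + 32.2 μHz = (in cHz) 402.5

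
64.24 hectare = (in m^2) 6.424e+05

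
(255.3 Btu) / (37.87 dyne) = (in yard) 7.778e+08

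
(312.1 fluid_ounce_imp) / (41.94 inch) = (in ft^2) 0.0896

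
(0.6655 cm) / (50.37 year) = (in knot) 8.144e-12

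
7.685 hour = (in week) 0.04574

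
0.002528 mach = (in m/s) 0.8608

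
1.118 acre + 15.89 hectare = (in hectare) 16.34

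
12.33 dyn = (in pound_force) 2.772e-05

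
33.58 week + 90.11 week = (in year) 2.372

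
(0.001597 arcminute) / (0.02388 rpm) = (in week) 3.072e-10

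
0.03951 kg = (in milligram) 3.951e+04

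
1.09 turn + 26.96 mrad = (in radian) 6.876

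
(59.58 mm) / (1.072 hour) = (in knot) 3.001e-05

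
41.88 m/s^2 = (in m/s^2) 41.88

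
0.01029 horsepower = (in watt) 7.673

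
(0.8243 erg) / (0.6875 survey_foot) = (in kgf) 4.011e-08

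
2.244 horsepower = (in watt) 1673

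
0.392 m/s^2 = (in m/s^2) 0.392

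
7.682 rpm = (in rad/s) 0.8045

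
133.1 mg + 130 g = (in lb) 0.2869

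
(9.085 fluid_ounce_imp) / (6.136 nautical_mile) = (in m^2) 2.272e-08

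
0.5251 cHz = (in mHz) 5.251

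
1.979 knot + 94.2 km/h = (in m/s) 27.18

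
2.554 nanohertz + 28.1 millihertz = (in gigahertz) 2.81e-11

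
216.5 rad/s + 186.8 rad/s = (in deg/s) 2.311e+04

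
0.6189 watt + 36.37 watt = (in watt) 36.99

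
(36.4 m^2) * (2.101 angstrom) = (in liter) 7.648e-06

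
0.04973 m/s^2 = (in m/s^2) 0.04973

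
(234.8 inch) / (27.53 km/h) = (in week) 1.289e-06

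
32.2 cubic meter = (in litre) 3.22e+04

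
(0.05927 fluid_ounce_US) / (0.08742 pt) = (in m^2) 0.05684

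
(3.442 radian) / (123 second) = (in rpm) 0.2672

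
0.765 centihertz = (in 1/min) 0.459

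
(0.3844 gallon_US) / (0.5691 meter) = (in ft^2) 0.02752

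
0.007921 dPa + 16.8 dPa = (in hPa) 0.01681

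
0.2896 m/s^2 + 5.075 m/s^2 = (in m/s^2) 5.365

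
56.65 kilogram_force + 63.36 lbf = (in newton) 837.4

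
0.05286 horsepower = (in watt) 39.42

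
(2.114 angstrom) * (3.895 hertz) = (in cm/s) 8.234e-08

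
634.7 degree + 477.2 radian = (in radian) 488.3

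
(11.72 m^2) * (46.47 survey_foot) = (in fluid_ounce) 5.613e+06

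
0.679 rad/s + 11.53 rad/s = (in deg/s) 699.5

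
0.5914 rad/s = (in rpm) 5.647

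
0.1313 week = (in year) 0.002518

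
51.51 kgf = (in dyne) 5.051e+07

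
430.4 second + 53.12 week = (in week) 53.12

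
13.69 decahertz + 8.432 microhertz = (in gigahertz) 1.369e-07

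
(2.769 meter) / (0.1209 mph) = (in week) 8.471e-05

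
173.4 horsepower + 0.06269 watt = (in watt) 1.293e+05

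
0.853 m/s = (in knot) 1.658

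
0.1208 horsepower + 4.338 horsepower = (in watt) 3325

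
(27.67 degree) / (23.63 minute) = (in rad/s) 0.0003406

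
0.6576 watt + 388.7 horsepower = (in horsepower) 388.7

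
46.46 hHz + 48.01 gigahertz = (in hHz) 4.801e+08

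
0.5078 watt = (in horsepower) 0.000681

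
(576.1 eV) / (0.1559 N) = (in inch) 2.331e-14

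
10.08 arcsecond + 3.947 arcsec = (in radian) 6.8e-05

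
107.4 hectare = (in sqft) 1.156e+07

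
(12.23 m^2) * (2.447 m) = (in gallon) 7906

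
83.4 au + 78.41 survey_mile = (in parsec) 0.0004043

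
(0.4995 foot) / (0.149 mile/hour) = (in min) 0.03809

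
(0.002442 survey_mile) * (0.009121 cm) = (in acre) 8.858e-08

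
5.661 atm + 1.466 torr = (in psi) 83.22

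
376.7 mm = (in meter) 0.3767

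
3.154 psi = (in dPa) 2.175e+05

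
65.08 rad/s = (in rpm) 621.5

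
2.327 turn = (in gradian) 930.8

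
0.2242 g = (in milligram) 224.2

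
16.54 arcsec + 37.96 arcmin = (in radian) 0.01112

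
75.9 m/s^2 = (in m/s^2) 75.9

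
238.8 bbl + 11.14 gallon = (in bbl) 239.1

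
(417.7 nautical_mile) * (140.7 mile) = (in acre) 4.328e+07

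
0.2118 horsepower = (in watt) 157.9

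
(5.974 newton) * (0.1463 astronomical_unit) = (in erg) 1.307e+18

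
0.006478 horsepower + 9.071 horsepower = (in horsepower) 9.077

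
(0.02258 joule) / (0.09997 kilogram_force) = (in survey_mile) 1.431e-05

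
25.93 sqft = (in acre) 0.0005953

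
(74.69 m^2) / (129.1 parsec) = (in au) 1.253e-28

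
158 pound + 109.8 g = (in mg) 7.178e+07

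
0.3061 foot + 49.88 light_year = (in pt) 1.338e+21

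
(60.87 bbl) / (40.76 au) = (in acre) 3.922e-16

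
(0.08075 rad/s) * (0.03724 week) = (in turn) 289.5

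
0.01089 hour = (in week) 6.482e-05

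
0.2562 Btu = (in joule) 270.3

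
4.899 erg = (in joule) 4.899e-07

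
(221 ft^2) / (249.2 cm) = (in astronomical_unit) 5.507e-11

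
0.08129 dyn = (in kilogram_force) 8.289e-08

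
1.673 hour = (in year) 0.000191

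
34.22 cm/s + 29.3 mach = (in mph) 2.232e+04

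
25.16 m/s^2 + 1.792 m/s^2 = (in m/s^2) 26.95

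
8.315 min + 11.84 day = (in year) 0.03245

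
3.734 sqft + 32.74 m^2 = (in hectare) 0.003309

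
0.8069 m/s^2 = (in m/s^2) 0.8069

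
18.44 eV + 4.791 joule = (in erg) 4.791e+07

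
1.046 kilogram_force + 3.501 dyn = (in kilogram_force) 1.046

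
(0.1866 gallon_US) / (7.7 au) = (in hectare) 6.132e-20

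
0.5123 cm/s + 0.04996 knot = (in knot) 0.05992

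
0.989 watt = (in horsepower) 0.001326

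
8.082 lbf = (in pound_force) 8.082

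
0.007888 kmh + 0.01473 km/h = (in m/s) 0.006283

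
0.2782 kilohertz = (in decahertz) 27.82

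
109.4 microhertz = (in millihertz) 0.1094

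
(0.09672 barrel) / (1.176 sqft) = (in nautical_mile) 7.6e-05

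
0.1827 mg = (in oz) 6.445e-06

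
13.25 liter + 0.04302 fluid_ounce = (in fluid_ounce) 448.1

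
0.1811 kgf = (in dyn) 1.776e+05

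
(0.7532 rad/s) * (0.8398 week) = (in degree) 2.192e+07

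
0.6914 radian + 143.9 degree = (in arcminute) 1.101e+04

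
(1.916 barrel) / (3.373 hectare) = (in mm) 0.009031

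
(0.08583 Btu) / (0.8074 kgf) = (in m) 11.44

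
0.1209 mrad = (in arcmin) 0.4156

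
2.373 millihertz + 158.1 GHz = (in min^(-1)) 9.486e+12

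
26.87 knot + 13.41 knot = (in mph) 46.35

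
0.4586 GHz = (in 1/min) 2.752e+10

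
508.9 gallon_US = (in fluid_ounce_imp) 6.78e+04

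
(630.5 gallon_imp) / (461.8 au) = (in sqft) 4.466e-13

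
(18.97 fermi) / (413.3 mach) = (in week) 2.229e-25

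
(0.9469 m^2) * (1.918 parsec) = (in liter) 5.604e+19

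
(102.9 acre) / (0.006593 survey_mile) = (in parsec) 1.272e-12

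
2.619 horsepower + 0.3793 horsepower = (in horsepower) 2.998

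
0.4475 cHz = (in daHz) 0.0004475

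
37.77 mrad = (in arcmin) 129.8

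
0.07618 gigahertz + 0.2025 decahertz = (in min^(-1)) 4.571e+09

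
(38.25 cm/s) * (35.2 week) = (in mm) 8.143e+09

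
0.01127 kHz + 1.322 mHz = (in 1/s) 11.27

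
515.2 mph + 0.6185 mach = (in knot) 857.1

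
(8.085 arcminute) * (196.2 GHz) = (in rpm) 4.406e+09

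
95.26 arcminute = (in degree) 1.588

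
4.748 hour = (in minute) 284.9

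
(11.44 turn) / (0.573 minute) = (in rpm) 19.97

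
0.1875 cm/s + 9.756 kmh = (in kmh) 9.763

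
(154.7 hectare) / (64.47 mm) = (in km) 2.4e+04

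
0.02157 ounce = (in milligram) 611.5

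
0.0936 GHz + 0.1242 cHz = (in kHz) 9.36e+04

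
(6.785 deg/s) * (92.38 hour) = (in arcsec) 8.123e+09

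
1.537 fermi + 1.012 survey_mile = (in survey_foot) 5343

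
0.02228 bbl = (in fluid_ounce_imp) 124.7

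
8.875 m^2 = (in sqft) 95.53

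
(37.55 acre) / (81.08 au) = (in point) 3.551e-05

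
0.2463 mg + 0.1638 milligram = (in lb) 9.041e-07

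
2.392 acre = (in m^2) 9680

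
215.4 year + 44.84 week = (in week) 1.128e+04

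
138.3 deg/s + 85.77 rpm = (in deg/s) 652.9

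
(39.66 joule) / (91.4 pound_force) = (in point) 276.5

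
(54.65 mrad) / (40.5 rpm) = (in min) 0.0002148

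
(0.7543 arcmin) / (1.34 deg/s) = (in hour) 2.606e-06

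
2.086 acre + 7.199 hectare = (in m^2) 8.043e+04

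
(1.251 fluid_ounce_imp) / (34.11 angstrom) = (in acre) 2.575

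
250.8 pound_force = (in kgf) 113.8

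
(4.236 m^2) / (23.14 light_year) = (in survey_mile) 1.202e-20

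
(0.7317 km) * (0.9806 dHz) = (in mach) 0.2107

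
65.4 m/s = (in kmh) 235.4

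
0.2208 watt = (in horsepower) 0.0002961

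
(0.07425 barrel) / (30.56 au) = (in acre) 6.381e-19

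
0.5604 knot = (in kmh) 1.038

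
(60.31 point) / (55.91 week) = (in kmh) 2.265e-09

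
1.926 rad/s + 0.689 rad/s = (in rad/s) 2.615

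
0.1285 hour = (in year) 1.467e-05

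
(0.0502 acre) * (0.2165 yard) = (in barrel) 253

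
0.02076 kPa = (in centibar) 0.02076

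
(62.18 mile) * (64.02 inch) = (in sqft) 1.752e+06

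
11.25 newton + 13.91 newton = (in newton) 25.16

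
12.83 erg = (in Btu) 1.216e-09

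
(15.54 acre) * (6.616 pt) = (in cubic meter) 146.8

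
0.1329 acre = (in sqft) 5789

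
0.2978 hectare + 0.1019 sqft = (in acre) 0.7359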